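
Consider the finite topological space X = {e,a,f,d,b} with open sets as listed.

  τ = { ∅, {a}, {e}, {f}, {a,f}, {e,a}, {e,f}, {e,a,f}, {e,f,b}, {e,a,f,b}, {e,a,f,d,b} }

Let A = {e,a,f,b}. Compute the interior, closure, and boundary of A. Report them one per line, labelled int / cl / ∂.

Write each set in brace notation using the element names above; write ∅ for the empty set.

opens ⊆ A: ∅, {f}, {e}, {a}, {a,f}, {e,a}, {e,f}, {e,a,f}, {e,f,b}, {e,a,f,b}; union → int = {e,a,f,b}
complement {d}; its interior ∅; cl(A) = X∖∅ = {e,a,f,d,b}
boundary = {e,a,f,d,b} ∖ {e,a,f,b} = {d}

int(A) = {e,a,f,b}
cl(A)  = {e,a,f,d,b}
∂A     = {d}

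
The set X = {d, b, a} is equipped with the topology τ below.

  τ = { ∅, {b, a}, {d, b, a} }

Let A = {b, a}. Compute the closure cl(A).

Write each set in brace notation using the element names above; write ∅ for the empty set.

{d, b, a}

complement {d}; its interior ∅; cl(A) = X∖∅ = {d, b, a}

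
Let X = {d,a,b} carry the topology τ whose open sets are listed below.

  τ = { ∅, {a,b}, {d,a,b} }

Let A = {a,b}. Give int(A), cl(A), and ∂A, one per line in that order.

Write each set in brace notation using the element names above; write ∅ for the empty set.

int(A) = {a,b}
cl(A)  = {d,a,b}
∂A     = {d}

interior: largest open inside A is {a,b} (from ∅, {a,b})
cl via duality: int({d}) = ∅, so X∖∅ = {d,a,b}
cl∖int = {d}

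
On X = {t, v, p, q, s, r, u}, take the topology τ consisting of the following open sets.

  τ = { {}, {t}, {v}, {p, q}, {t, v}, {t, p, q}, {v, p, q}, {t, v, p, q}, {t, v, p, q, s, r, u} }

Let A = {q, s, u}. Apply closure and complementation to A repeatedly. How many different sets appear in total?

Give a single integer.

complement {t, v, p, r}; its interior {t, v}; cl(A) = X∖{t, v} = {p, q, s, r, u}
With k = closure, c = complement:
  1. A     = {q, s, u}
  2. kA    = {p, q, s, r, u}
  3. cA    = {t, v, p, r}
  4. ckA   = {t, v}
  5. kcA   = {t, v, p, q, s, r, u}
  6. kckA  = {t, v, s, r, u}
  7. ckcA  = {}
  8. ckckA = {p, q}
k, c of each give nothing new

8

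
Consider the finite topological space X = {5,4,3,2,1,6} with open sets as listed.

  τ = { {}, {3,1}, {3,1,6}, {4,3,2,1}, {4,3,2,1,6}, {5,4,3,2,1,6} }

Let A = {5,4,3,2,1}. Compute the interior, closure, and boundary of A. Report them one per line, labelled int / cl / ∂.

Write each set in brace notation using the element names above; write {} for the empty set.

U open, U⊆A: {}, {3,1}, {4,3,2,1}. int(A) = ⋃ = {4,3,2,1}
X∖A={6}, int(X∖A)={}, hence cl(A)={5,4,3,2,1,6}
∂A: remove int from cl → {5,6}

int(A) = {4,3,2,1}
cl(A)  = {5,4,3,2,1,6}
∂A     = {5,6}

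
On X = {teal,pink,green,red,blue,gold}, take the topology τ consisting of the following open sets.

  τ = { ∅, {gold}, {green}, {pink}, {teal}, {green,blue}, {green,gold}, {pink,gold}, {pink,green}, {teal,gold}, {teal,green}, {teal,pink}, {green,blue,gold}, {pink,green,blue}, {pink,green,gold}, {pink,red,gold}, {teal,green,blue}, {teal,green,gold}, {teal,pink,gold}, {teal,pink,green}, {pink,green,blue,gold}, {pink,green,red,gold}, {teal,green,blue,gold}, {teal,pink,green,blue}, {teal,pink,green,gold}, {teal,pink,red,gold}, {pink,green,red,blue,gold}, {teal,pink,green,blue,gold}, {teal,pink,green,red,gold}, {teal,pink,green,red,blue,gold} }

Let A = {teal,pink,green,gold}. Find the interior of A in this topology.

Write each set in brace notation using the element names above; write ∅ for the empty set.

{teal,pink,green,gold}

interior: largest open inside A is {teal,pink,green,gold} (from ∅, {gold}, {pink}, {green}, {teal}, {green,gold}, {pink,gold}, {teal,green}, {teal,gold}, {pink,green}, {teal,pink}, {pink,green,gold}, {teal,pink,green}, {teal,pink,gold}, {teal,green,gold}, {teal,pink,green,gold})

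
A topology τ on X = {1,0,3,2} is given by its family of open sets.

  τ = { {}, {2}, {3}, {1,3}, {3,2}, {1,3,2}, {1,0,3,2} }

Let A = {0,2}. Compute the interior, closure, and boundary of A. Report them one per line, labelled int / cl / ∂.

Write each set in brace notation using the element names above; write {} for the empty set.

int(A) = {2}
cl(A)  = {0,2}
∂A     = {0}

interior: largest open inside A is {2} (from {}, {2})
cl via duality: int({1,3}) = {1,3}, so X∖{1,3} = {0,2}
cl∖int = {0}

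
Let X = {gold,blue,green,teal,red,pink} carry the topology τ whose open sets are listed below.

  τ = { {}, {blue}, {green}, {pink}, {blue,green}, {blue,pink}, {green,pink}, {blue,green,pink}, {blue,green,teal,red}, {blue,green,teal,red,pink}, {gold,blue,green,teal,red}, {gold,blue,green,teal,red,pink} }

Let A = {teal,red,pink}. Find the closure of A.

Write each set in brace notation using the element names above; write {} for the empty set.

{gold,teal,red,pink}

X∖A={gold,blue,green}, int(X∖A)={blue,green}, hence cl(A)={gold,teal,red,pink}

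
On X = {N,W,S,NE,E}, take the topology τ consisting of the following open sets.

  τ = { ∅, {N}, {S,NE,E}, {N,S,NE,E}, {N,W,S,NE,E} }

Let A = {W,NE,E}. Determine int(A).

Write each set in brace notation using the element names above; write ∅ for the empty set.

∅

opens ⊆ A: ∅; union → int = ∅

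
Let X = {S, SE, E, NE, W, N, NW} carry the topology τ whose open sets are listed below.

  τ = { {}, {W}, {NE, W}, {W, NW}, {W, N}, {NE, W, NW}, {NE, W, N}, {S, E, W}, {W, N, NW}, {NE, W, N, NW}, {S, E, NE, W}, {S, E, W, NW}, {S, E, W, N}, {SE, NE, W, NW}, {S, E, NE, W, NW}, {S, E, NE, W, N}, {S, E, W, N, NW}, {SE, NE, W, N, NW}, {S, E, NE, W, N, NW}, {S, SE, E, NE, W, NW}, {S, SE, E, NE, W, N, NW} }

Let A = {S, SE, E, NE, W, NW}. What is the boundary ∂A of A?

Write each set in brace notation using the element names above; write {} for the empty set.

interior: largest open inside A is {S, SE, E, NE, W, NW} (from {}, {W}, {NE, W}, {W, NW}, {S, E, W}, {NE, W, NW}, {S, E, W, NW}, {SE, NE, W, NW}, {S, E, NE, W}, {S, E, NE, W, NW}, {S, SE, E, NE, W, NW})
cl via duality: int({N}) = {}, so X∖{} = {S, SE, E, NE, W, N, NW}
cl∖int = {N}

{N}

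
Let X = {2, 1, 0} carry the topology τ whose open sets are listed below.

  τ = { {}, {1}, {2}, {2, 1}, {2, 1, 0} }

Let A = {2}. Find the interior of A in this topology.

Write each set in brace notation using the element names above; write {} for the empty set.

U open, U⊆A: {}, {2}. int(A) = ⋃ = {2}

{2}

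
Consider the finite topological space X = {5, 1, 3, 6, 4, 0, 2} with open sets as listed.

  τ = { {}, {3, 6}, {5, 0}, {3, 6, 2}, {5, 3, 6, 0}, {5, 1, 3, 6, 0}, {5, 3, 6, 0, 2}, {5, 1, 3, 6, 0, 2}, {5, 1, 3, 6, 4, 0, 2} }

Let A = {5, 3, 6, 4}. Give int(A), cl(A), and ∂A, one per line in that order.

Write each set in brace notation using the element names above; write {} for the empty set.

int(A) = {3, 6}
cl(A)  = {5, 1, 3, 6, 4, 0, 2}
∂A     = {5, 1, 4, 0, 2}

interior: largest open inside A is {3, 6} (from {}, {3, 6})
cl via duality: int({1, 0, 2}) = {}, so X∖{} = {5, 1, 3, 6, 4, 0, 2}
cl∖int = {5, 1, 4, 0, 2}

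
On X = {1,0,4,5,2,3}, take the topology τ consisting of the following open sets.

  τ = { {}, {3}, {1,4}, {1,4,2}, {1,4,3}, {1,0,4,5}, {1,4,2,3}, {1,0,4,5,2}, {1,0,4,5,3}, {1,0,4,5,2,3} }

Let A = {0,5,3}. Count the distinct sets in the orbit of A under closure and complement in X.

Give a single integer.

X∖A={1,4,2}, int(X∖A)={1,4,2}, hence cl(A)={0,5,3}
Orbit (k=closure, c=complement):
  1. A     = {0,5,3}
  2. cA    = {1,4,2}
  3. kcA   = {1,0,4,5,2}
  4. ckcA  = {3}
(closed under both — stop)

4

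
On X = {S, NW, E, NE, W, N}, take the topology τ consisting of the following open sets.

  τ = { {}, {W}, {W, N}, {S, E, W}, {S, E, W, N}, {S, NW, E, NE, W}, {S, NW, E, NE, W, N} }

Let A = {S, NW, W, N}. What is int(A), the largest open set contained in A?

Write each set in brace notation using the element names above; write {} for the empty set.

{W, N}

opens ⊆ A: {}, {W}, {W, N}; union → int = {W, N}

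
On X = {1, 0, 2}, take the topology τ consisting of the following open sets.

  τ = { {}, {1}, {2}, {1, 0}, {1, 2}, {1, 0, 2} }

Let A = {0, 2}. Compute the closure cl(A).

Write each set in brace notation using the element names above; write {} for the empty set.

{0, 2}

X∖A={1}, int(X∖A)={1}, hence cl(A)={0, 2}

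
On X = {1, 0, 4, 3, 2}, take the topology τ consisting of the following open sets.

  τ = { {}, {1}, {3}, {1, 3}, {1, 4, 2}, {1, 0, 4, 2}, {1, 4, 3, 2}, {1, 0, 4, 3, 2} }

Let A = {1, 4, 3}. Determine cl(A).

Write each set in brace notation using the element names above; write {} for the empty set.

complement {0, 2}; its interior {}; cl(A) = X∖{} = {1, 0, 4, 3, 2}

{1, 0, 4, 3, 2}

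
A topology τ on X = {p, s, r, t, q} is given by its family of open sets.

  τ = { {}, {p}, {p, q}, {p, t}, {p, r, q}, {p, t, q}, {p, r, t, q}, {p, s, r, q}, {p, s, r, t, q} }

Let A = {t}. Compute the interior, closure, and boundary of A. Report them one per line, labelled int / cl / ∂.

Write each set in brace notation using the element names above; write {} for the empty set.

int(A) = {}
cl(A)  = {t}
∂A     = {t}

U open, U⊆A: {}. int(A) = ⋃ = {}
X∖A={p, s, r, q}, int(X∖A)={p, s, r, q}, hence cl(A)={t}
∂A: remove int from cl → {t}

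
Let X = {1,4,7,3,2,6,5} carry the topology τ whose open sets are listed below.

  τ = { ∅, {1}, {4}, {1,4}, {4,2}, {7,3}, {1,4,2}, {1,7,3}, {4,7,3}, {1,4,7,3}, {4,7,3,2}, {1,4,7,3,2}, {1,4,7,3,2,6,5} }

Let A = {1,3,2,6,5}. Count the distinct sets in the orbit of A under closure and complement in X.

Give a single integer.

12

complement {4,7}; its interior {4}; cl(A) = X∖{4} = {1,7,3,2,6,5}
With k = closure, c = complement:
  1. A     = {1,3,2,6,5}
  2. kA    = {1,7,3,2,6,5}
  3. cA    = {4,7}
  4. ckA   = {4}
  5. kcA   = {4,7,3,2,6,5}
  6. kckA  = {4,2,6,5}
  7. ckcA  = {1}
  8. ckckA = {1,7,3}
  9. kckcA = {1,6,5}
  10. kckckA = {1,7,3,6,5}
  11. ckckcA = {4,7,3,2}
  12. ckckckA = {4,2}
k, c of each give nothing new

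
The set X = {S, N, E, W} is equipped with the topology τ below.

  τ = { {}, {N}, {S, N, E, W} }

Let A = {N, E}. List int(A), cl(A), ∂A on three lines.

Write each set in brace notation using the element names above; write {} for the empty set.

int(A) = {N}
cl(A)  = {S, N, E, W}
∂A     = {S, E, W}

opens ⊆ A: {}, {N}; union → int = {N}
complement {S, W}; its interior {}; cl(A) = X∖{} = {S, N, E, W}
boundary = {S, N, E, W} ∖ {N} = {S, E, W}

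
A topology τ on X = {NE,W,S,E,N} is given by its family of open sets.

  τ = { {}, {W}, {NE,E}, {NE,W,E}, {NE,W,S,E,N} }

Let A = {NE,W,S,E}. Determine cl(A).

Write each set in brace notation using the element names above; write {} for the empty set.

cl via duality: int({N}) = {}, so X∖{} = {NE,W,S,E,N}

{NE,W,S,E,N}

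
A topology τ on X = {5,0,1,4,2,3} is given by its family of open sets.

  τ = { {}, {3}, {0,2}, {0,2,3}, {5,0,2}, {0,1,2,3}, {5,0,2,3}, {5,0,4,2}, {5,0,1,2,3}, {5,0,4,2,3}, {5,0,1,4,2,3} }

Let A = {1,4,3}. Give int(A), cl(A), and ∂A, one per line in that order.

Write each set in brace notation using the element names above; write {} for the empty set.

int(A) = {3}
cl(A)  = {1,4,3}
∂A     = {1,4}

U open, U⊆A: {}, {3}. int(A) = ⋃ = {3}
X∖A={5,0,2}, int(X∖A)={5,0,2}, hence cl(A)={1,4,3}
∂A: remove int from cl → {1,4}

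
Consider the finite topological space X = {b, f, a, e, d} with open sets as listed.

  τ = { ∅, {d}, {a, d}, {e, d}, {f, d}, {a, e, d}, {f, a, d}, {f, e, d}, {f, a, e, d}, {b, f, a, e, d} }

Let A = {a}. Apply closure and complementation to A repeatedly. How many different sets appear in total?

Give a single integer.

6

complement {b, f, e, d}; its interior {f, e, d}; cl(A) = X∖{f, e, d} = {b, a}
With k = closure, c = complement:
  1. A     = {a}
  2. kA    = {b, a}
  3. cA    = {b, f, e, d}
  4. ckA   = {f, e, d}
  5. kcA   = {b, f, a, e, d}
  6. ckcA  = ∅
k, c of each give nothing new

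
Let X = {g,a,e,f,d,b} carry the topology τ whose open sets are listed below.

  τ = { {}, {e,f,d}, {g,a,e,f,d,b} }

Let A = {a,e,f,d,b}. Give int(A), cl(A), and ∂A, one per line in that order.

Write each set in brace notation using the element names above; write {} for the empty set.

opens ⊆ A: {}, {e,f,d}; union → int = {e,f,d}
complement {g}; its interior {}; cl(A) = X∖{} = {g,a,e,f,d,b}
boundary = {g,a,e,f,d,b} ∖ {e,f,d} = {g,a,b}

int(A) = {e,f,d}
cl(A)  = {g,a,e,f,d,b}
∂A     = {g,a,b}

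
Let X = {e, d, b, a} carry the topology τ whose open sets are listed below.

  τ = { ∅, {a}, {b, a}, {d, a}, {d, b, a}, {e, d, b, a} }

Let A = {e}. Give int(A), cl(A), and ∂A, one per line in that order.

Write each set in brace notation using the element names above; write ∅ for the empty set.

int(A) = ∅
cl(A)  = {e}
∂A     = {e}

U open, U⊆A: ∅. int(A) = ⋃ = ∅
X∖A={d, b, a}, int(X∖A)={d, b, a}, hence cl(A)={e}
∂A: remove int from cl → {e}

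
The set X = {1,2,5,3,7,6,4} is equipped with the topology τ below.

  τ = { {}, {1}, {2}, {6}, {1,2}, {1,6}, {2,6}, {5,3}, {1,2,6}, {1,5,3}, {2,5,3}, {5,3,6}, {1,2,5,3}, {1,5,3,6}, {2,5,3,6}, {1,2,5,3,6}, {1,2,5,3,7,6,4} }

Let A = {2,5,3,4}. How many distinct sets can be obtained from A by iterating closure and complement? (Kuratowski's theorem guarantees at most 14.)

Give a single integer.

6

closure: X∖int(X∖A) = X∖{1,6} = {2,5,3,7,4}
Let k=closure and c=complement:
  1. A     = {2,5,3,4}
  2. kA    = {2,5,3,7,4}
  3. cA    = {1,7,6}
  4. ckA   = {1,6}
  5. kcA   = {1,7,6,4}
  6. ckcA  = {2,5,3}
— saturated at 6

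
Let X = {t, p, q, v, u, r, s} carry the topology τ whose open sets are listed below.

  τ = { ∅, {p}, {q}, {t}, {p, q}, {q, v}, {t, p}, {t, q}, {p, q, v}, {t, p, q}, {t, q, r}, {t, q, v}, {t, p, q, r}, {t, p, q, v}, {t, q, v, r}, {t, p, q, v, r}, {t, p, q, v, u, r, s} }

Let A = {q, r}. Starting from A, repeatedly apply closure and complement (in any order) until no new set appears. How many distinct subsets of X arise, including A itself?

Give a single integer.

cl via duality: int({t, p, v, u, s}) = {t, p}, so X∖{t, p} = {q, v, u, r, s}
Write k for closure, c for complement:
  1. A     = {q, r}
  2. kA    = {q, v, u, r, s}
  3. cA    = {t, p, v, u, s}
  4. ckA   = {t, p}
  5. kcA   = {t, p, v, u, r, s}
  6. kckA  = {t, p, u, r, s}
  7. ckcA  = {q}
  8. ckckA = {q, v}
applying k or c yields no new set

8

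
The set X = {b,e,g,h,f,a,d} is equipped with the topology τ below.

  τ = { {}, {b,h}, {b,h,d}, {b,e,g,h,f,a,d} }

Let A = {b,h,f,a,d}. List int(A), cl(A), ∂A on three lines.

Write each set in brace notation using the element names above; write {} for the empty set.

U open, U⊆A: {}, {b,h}, {b,h,d}. int(A) = ⋃ = {b,h,d}
X∖A={e,g}, int(X∖A)={}, hence cl(A)={b,e,g,h,f,a,d}
∂A: remove int from cl → {e,g,f,a}

int(A) = {b,h,d}
cl(A)  = {b,e,g,h,f,a,d}
∂A     = {e,g,f,a}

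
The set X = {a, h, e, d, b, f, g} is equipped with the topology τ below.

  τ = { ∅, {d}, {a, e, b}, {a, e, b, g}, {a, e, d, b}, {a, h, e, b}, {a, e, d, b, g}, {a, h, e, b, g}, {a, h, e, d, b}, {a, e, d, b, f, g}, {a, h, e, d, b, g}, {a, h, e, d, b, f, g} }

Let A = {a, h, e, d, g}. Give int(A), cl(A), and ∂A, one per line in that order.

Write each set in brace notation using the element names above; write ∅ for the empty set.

interior: largest open inside A is {d} (from ∅, {d})
cl via duality: int({b, f}) = ∅, so X∖∅ = {a, h, e, d, b, f, g}
cl∖int = {a, h, e, b, f, g}

int(A) = {d}
cl(A)  = {a, h, e, d, b, f, g}
∂A     = {a, h, e, b, f, g}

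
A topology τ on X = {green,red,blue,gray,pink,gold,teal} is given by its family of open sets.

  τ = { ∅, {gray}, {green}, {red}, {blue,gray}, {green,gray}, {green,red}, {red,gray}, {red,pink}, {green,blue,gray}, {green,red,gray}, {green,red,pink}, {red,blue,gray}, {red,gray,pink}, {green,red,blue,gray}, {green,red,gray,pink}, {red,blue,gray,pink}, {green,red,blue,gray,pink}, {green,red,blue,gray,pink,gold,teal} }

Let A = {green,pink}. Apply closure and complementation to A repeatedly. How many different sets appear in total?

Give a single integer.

X∖A={red,blue,gray,gold,teal}, int(X∖A)={red,blue,gray}, hence cl(A)={green,pink,gold,teal}
Orbit (k=closure, c=complement):
  1. A     = {green,pink}
  2. kA    = {green,pink,gold,teal}
  3. cA    = {red,blue,gray,gold,teal}
  4. ckA   = {red,blue,gray}
  5. kcA   = {red,blue,gray,pink,gold,teal}
  6. ckcA  = {green}
  7. kckcA = {green,gold,teal}
  8. ckckcA = {red,blue,gray,pink}
(closed under both — stop)

8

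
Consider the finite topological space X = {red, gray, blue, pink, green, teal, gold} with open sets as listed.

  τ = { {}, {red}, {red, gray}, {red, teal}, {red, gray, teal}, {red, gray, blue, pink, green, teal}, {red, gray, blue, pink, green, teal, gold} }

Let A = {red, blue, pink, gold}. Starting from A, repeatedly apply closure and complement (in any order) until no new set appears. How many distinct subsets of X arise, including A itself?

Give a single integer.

cl via duality: int({gray, green, teal}) = {}, so X∖{} = {red, gray, blue, pink, green, teal, gold}
Write k for closure, c for complement:
  1. A     = {red, blue, pink, gold}
  2. kA    = {red, gray, blue, pink, green, teal, gold}
  3. cA    = {gray, green, teal}
  4. ckA   = {}
  5. kcA   = {gray, blue, pink, green, teal, gold}
  6. ckcA  = {red}
applying k or c yields no new set

6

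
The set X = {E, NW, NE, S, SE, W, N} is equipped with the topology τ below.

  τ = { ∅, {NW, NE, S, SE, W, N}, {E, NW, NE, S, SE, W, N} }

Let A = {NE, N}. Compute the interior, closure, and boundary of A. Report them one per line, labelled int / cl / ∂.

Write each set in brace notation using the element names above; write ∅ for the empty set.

int(A) = ∅
cl(A)  = {E, NW, NE, S, SE, W, N}
∂A     = {E, NW, NE, S, SE, W, N}

open subsets of A: ∅; so int(A) = ∅
closure: X∖int(X∖A) = X∖∅ = {E, NW, NE, S, SE, W, N}
∂A = {E, NW, NE, S, SE, W, N} minus ∅ = {E, NW, NE, S, SE, W, N}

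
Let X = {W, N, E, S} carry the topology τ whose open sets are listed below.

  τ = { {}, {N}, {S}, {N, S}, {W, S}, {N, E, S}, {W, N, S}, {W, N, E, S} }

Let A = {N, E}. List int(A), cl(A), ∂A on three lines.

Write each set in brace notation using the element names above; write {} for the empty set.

int(A) = {N}
cl(A)  = {N, E}
∂A     = {E}

U open, U⊆A: {}, {N}. int(A) = ⋃ = {N}
X∖A={W, S}, int(X∖A)={W, S}, hence cl(A)={N, E}
∂A: remove int from cl → {E}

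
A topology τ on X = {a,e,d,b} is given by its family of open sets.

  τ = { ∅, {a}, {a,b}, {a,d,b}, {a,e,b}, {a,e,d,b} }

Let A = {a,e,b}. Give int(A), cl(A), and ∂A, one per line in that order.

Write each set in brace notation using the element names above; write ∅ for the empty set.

int(A) = {a,e,b}
cl(A)  = {a,e,d,b}
∂A     = {d}

open subsets of A: ∅, {a}, {a,b}, {a,e,b}; so int(A) = {a,e,b}
closure: X∖int(X∖A) = X∖∅ = {a,e,d,b}
∂A = {a,e,d,b} minus {a,e,b} = {d}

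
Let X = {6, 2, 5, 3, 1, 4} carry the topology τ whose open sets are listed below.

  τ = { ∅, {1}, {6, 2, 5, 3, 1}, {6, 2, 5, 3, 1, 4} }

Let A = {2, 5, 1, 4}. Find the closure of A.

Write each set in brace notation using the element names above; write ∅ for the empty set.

{6, 2, 5, 3, 1, 4}

X∖A={6, 3}, int(X∖A)=∅, hence cl(A)={6, 2, 5, 3, 1, 4}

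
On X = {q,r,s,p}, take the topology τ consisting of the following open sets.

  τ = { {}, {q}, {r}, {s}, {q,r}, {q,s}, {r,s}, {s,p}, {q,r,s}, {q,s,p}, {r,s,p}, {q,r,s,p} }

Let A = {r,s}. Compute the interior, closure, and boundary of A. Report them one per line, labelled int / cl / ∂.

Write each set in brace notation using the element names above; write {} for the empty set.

opens ⊆ A: {}, {r}, {s}, {r,s}; union → int = {r,s}
complement {q,p}; its interior {q}; cl(A) = X∖{q} = {r,s,p}
boundary = {r,s,p} ∖ {r,s} = {p}

int(A) = {r,s}
cl(A)  = {r,s,p}
∂A     = {p}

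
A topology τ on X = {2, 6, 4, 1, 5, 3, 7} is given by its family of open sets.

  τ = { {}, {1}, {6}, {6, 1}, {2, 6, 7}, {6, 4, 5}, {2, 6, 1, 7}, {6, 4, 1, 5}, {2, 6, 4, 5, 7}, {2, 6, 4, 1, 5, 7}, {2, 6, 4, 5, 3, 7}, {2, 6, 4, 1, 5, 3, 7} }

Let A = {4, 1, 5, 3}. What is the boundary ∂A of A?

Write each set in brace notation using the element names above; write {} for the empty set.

{4, 5, 3}

interior: largest open inside A is {1} (from {}, {1})
cl via duality: int({2, 6, 7}) = {2, 6, 7}, so X∖{2, 6, 7} = {4, 1, 5, 3}
cl∖int = {4, 5, 3}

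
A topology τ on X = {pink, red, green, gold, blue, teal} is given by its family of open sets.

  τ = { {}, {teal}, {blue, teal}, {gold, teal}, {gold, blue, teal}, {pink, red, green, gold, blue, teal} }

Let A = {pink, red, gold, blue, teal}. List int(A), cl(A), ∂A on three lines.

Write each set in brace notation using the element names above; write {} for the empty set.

opens ⊆ A: {}, {teal}, {gold, teal}, {blue, teal}, {gold, blue, teal}; union → int = {gold, blue, teal}
complement {green}; its interior {}; cl(A) = X∖{} = {pink, red, green, gold, blue, teal}
boundary = {pink, red, green, gold, blue, teal} ∖ {gold, blue, teal} = {pink, red, green}

int(A) = {gold, blue, teal}
cl(A)  = {pink, red, green, gold, blue, teal}
∂A     = {pink, red, green}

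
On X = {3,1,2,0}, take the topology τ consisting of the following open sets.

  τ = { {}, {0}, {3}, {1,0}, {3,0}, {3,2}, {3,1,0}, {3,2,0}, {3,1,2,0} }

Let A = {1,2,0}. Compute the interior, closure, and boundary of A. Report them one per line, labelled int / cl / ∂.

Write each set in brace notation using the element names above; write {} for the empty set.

interior: largest open inside A is {1,0} (from {}, {0}, {1,0})
cl via duality: int({3}) = {3}, so X∖{3} = {1,2,0}
cl∖int = {2}

int(A) = {1,0}
cl(A)  = {1,2,0}
∂A     = {2}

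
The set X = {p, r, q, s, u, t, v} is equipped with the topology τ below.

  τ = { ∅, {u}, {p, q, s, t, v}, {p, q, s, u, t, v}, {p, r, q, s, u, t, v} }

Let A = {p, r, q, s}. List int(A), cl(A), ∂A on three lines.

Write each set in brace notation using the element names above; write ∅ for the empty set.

int(A) = ∅
cl(A)  = {p, r, q, s, t, v}
∂A     = {p, r, q, s, t, v}

open subsets of A: ∅; so int(A) = ∅
closure: X∖int(X∖A) = X∖{u} = {p, r, q, s, t, v}
∂A = {p, r, q, s, t, v} minus ∅ = {p, r, q, s, t, v}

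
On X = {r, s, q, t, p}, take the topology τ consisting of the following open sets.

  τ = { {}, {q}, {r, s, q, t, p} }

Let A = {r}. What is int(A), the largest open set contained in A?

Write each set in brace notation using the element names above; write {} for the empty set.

interior: largest open inside A is {} (from {})

{}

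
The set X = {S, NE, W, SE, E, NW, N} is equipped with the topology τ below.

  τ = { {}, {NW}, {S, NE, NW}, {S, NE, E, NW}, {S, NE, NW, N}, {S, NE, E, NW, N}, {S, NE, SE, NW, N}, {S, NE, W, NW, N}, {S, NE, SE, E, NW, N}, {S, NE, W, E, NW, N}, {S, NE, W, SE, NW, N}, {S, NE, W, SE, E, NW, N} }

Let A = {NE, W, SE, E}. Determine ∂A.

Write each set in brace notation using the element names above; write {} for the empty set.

interior: largest open inside A is {} (from {})
cl via duality: int({S, NW, N}) = {NW}, so X∖{NW} = {S, NE, W, SE, E, N}
cl∖int = {S, NE, W, SE, E, N}

{S, NE, W, SE, E, N}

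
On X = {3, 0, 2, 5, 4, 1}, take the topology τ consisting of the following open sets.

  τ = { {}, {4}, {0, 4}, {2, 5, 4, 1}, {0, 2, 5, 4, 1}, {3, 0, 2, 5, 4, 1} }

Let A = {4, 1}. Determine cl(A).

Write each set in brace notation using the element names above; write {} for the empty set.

{3, 0, 2, 5, 4, 1}

X∖A={3, 0, 2, 5}, int(X∖A)={}, hence cl(A)={3, 0, 2, 5, 4, 1}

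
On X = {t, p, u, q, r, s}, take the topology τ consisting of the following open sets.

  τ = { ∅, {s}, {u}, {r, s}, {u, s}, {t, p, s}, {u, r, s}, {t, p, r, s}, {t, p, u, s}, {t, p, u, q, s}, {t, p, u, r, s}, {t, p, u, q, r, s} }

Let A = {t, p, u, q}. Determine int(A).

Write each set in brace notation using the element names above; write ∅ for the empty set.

interior: largest open inside A is {u} (from ∅, {u})

{u}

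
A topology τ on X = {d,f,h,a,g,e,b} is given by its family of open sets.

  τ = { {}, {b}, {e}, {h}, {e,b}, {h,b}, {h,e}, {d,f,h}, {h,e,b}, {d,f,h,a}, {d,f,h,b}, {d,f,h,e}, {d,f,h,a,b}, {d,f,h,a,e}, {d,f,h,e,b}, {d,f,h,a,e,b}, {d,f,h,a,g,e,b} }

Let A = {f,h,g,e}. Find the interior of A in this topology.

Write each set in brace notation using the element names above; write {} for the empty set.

U open, U⊆A: {}, {h}, {e}, {h,e}. int(A) = ⋃ = {h,e}

{h,e}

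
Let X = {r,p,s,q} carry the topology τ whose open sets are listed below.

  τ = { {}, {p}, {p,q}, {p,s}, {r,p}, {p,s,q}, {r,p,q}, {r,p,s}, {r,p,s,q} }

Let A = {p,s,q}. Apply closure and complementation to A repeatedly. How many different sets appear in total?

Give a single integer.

4

cl via duality: int({r}) = {}, so X∖{} = {r,p,s,q}
Write k for closure, c for complement:
  1. A     = {p,s,q}
  2. kA    = {r,p,s,q}
  3. cA    = {r}
  4. ckA   = {}
applying k or c yields no new set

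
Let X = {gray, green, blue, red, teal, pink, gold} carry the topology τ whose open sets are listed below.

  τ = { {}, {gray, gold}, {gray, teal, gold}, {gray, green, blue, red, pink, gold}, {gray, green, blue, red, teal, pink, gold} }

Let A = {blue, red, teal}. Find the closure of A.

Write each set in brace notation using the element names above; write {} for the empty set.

{green, blue, red, teal, pink}

complement {gray, green, pink, gold}; its interior {gray, gold}; cl(A) = X∖{gray, gold} = {green, blue, red, teal, pink}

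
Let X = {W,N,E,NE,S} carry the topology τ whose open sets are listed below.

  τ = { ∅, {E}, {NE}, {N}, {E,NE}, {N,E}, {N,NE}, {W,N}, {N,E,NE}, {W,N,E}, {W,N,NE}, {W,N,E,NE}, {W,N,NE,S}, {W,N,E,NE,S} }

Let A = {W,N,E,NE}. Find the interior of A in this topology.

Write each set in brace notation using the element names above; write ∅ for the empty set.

open subsets of A: ∅, {N}, {E}, {NE}, {N,E}, {W,N}, {N,NE}, {E,NE}, {W,N,E}, {N,E,NE}, {W,N,NE}, {W,N,E,NE}; so int(A) = {W,N,E,NE}

{W,N,E,NE}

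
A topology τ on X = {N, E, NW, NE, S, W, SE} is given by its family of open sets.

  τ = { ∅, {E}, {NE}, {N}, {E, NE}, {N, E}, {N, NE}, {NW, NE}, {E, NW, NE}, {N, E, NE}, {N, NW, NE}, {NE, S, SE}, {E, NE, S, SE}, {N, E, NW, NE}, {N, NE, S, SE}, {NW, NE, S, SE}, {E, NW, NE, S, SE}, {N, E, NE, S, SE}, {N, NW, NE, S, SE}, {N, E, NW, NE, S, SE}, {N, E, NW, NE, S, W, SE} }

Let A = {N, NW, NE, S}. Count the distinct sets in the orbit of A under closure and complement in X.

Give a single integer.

complement {E, W, SE}; its interior {E}; cl(A) = X∖{E} = {N, NW, NE, S, W, SE}
With k = closure, c = complement:
  1. A     = {N, NW, NE, S}
  2. kA    = {N, NW, NE, S, W, SE}
  3. cA    = {E, W, SE}
  4. ckA   = {E}
  5. kcA   = {E, S, W, SE}
  6. kckA  = {E, W}
  7. ckcA  = {N, NW, NE}
  8. ckckA = {N, NW, NE, S, SE}
k, c of each give nothing new

8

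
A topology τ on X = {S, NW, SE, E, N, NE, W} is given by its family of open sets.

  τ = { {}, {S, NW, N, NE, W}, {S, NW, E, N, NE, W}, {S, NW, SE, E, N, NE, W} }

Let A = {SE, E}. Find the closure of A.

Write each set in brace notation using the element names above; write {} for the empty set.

{SE, E}

closure: X∖int(X∖A) = X∖{S, NW, N, NE, W} = {SE, E}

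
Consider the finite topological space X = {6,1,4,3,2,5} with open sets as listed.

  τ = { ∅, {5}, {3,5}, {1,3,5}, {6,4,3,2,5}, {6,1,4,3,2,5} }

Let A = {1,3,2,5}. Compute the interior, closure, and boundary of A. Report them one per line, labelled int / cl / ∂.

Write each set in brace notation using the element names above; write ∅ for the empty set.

U open, U⊆A: ∅, {5}, {3,5}, {1,3,5}. int(A) = ⋃ = {1,3,5}
X∖A={6,4}, int(X∖A)=∅, hence cl(A)={6,1,4,3,2,5}
∂A: remove int from cl → {6,4,2}

int(A) = {1,3,5}
cl(A)  = {6,1,4,3,2,5}
∂A     = {6,4,2}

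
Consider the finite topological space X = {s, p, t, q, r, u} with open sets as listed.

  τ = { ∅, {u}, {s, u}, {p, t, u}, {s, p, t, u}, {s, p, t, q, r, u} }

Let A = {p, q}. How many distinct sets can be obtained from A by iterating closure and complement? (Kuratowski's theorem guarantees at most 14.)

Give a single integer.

closure: X∖int(X∖A) = X∖{s, u} = {p, t, q, r}
Let k=closure and c=complement:
  1. A     = {p, q}
  2. kA    = {p, t, q, r}
  3. cA    = {s, t, r, u}
  4. ckA   = {s, u}
  5. kcA   = {s, p, t, q, r, u}
  6. ckcA  = ∅
— saturated at 6

6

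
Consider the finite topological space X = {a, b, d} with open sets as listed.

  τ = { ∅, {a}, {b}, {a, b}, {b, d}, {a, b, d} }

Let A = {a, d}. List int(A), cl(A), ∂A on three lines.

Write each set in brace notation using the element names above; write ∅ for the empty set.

int(A) = {a}
cl(A)  = {a, d}
∂A     = {d}

opens ⊆ A: ∅, {a}; union → int = {a}
complement {b}; its interior {b}; cl(A) = X∖{b} = {a, d}
boundary = {a, d} ∖ {a} = {d}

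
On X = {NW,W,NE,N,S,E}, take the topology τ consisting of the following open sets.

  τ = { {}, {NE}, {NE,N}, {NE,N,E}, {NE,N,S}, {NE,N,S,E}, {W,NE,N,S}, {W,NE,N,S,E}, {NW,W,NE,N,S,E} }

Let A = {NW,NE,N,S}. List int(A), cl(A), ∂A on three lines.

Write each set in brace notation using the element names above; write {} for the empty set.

open subsets of A: {}, {NE}, {NE,N}, {NE,N,S}; so int(A) = {NE,N,S}
closure: X∖int(X∖A) = X∖{} = {NW,W,NE,N,S,E}
∂A = {NW,W,NE,N,S,E} minus {NE,N,S} = {NW,W,E}

int(A) = {NE,N,S}
cl(A)  = {NW,W,NE,N,S,E}
∂A     = {NW,W,E}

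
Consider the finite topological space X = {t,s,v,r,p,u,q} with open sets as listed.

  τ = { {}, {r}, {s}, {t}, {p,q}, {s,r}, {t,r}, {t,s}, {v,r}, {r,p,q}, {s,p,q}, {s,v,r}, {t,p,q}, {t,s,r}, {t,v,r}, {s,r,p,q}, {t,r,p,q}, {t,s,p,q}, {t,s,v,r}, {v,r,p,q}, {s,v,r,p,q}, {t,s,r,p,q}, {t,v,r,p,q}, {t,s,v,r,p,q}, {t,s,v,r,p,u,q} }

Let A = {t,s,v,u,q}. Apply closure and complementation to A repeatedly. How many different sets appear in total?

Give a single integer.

12

closure: X∖int(X∖A) = X∖{r} = {t,s,v,p,u,q}
Let k=closure and c=complement:
  1. A     = {t,s,v,u,q}
  2. kA    = {t,s,v,p,u,q}
  3. cA    = {r,p}
  4. ckA   = {r}
  5. kcA   = {v,r,p,u,q}
  6. kckA  = {v,r,u}
  7. ckcA  = {t,s}
  8. ckckA = {t,s,p,q}
  9. kckcA = {t,s,u}
  10. kckckA = {t,s,p,u,q}
  11. ckckcA = {v,r,p,q}
  12. ckckckA = {v,r}
— saturated at 12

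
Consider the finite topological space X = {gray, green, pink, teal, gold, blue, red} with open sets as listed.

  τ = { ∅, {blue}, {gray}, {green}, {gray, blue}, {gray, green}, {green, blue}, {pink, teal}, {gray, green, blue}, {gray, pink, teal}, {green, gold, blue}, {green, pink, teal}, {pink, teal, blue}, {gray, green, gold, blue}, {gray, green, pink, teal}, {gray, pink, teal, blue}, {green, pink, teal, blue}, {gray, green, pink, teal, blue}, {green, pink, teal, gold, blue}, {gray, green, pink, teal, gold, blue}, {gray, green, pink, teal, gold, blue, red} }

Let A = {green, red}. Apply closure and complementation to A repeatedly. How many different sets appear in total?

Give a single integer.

6

complement {gray, pink, teal, gold, blue}; its interior {gray, pink, teal, blue}; cl(A) = X∖{gray, pink, teal, blue} = {green, gold, red}
With k = closure, c = complement:
  1. A     = {green, red}
  2. kA    = {green, gold, red}
  3. cA    = {gray, pink, teal, gold, blue}
  4. ckA   = {gray, pink, teal, blue}
  5. kcA   = {gray, pink, teal, gold, blue, red}
  6. ckcA  = {green}
k, c of each give nothing new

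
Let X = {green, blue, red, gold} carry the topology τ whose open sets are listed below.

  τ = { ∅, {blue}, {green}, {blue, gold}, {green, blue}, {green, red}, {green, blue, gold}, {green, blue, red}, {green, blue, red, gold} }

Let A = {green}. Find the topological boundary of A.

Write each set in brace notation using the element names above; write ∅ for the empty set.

open subsets of A: ∅, {green}; so int(A) = {green}
closure: X∖int(X∖A) = X∖{blue, gold} = {green, red}
∂A = {green, red} minus {green} = {red}

{red}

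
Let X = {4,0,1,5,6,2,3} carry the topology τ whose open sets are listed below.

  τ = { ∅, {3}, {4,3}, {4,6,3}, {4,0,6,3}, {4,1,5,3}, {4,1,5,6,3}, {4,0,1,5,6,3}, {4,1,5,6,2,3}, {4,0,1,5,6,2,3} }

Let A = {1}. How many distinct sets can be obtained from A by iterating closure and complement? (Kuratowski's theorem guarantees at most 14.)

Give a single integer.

6

closure: X∖int(X∖A) = X∖{4,0,6,3} = {1,5,2}
Let k=closure and c=complement:
  1. A     = {1}
  2. kA    = {1,5,2}
  3. cA    = {4,0,5,6,2,3}
  4. ckA   = {4,0,6,3}
  5. kcA   = {4,0,1,5,6,2,3}
  6. ckcA  = ∅
— saturated at 6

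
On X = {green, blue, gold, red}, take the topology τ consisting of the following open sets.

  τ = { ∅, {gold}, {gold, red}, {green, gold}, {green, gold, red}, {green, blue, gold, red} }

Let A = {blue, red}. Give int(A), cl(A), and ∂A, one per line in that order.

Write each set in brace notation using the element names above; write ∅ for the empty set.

opens ⊆ A: ∅; union → int = ∅
complement {green, gold}; its interior {green, gold}; cl(A) = X∖{green, gold} = {blue, red}
boundary = {blue, red} ∖ ∅ = {blue, red}

int(A) = ∅
cl(A)  = {blue, red}
∂A     = {blue, red}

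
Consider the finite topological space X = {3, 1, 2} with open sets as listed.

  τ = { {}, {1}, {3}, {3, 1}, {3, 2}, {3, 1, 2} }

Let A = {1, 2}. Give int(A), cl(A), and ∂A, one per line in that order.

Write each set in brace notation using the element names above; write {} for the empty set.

interior: largest open inside A is {1} (from {}, {1})
cl via duality: int({3}) = {3}, so X∖{3} = {1, 2}
cl∖int = {2}

int(A) = {1}
cl(A)  = {1, 2}
∂A     = {2}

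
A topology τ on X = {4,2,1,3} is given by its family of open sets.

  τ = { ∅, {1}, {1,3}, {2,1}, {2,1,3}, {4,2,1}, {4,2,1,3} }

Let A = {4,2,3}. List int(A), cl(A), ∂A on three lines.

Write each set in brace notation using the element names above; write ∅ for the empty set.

open subsets of A: ∅; so int(A) = ∅
closure: X∖int(X∖A) = X∖{1} = {4,2,3}
∂A = {4,2,3} minus ∅ = {4,2,3}

int(A) = ∅
cl(A)  = {4,2,3}
∂A     = {4,2,3}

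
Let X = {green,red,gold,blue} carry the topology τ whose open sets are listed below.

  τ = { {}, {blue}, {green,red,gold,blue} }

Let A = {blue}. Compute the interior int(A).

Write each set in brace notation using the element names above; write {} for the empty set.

{blue}

interior: largest open inside A is {blue} (from {}, {blue})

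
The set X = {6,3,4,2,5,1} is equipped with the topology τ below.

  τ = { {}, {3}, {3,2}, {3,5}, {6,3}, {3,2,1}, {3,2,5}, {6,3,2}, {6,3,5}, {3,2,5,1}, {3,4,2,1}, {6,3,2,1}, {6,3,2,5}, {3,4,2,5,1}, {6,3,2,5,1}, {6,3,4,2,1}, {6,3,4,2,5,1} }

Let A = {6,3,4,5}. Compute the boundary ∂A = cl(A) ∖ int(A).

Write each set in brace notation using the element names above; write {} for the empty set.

interior: largest open inside A is {6,3,5} (from {}, {3}, {3,5}, {6,3}, {6,3,5})
cl via duality: int({2,1}) = {}, so X∖{} = {6,3,4,2,5,1}
cl∖int = {4,2,1}

{4,2,1}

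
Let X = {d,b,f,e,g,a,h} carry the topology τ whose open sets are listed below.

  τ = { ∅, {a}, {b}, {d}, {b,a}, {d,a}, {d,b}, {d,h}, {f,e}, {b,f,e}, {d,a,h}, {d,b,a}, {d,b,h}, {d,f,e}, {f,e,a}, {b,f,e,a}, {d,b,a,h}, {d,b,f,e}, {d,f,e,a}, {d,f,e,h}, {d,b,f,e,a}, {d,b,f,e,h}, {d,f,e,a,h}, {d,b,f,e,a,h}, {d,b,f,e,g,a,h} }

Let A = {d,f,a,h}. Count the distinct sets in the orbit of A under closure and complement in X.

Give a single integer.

closure: X∖int(X∖A) = X∖{b} = {d,f,e,g,a,h}
Let k=closure and c=complement:
  1. A     = {d,f,a,h}
  2. kA    = {d,f,e,g,a,h}
  3. cA    = {b,e,g}
  4. ckA   = {b}
  5. kcA   = {b,f,e,g}
  6. kckA  = {b,g}
  7. ckcA  = {d,a,h}
  8. ckckA = {d,f,e,a,h}
  9. kckcA = {d,g,a,h}
  10. ckckcA = {b,f,e}
— saturated at 10

10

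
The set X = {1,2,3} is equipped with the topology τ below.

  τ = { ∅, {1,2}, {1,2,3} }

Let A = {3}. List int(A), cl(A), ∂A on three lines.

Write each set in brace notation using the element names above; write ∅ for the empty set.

int(A) = ∅
cl(A)  = {3}
∂A     = {3}

interior: largest open inside A is ∅ (from ∅)
cl via duality: int({1,2}) = {1,2}, so X∖{1,2} = {3}
cl∖int = {3}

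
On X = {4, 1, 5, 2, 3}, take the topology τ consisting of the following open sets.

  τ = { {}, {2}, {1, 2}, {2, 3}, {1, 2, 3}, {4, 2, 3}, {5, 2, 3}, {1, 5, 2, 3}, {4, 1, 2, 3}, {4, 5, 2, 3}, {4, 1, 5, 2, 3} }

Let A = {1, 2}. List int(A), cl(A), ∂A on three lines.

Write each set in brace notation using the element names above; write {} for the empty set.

int(A) = {1, 2}
cl(A)  = {4, 1, 5, 2, 3}
∂A     = {4, 5, 3}

open subsets of A: {}, {2}, {1, 2}; so int(A) = {1, 2}
closure: X∖int(X∖A) = X∖{} = {4, 1, 5, 2, 3}
∂A = {4, 1, 5, 2, 3} minus {1, 2} = {4, 5, 3}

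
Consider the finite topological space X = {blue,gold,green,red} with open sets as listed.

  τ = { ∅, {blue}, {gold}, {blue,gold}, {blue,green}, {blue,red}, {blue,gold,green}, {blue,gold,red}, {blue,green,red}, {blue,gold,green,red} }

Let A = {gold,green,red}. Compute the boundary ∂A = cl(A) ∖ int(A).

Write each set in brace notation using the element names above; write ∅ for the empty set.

U open, U⊆A: ∅, {gold}. int(A) = ⋃ = {gold}
X∖A={blue}, int(X∖A)={blue}, hence cl(A)={gold,green,red}
∂A: remove int from cl → {green,red}

{green,red}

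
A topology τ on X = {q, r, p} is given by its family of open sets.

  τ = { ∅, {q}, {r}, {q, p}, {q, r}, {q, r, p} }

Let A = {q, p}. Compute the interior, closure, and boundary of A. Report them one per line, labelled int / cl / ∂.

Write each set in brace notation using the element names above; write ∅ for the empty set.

int(A) = {q, p}
cl(A)  = {q, p}
∂A     = ∅

U open, U⊆A: ∅, {q}, {q, p}. int(A) = ⋃ = {q, p}
X∖A={r}, int(X∖A)={r}, hence cl(A)={q, p}
∂A: remove int from cl → ∅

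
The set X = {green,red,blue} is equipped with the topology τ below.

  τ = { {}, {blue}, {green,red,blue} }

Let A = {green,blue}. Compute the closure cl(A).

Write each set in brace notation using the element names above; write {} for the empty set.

cl via duality: int({red}) = {}, so X∖{} = {green,red,blue}

{green,red,blue}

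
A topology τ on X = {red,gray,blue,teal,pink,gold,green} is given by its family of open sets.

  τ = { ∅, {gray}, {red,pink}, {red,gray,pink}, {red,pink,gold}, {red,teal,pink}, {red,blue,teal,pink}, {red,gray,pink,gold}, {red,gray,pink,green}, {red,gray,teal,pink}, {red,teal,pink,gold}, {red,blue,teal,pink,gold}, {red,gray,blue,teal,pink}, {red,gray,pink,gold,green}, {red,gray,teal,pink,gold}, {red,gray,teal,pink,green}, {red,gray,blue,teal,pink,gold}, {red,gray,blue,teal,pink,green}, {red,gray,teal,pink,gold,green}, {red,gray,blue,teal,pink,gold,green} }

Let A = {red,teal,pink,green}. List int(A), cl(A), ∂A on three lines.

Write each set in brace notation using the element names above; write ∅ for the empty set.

interior: largest open inside A is {red,teal,pink} (from ∅, {red,pink}, {red,teal,pink})
cl via duality: int({gray,blue,gold}) = {gray}, so X∖{gray} = {red,blue,teal,pink,gold,green}
cl∖int = {blue,gold,green}

int(A) = {red,teal,pink}
cl(A)  = {red,blue,teal,pink,gold,green}
∂A     = {blue,gold,green}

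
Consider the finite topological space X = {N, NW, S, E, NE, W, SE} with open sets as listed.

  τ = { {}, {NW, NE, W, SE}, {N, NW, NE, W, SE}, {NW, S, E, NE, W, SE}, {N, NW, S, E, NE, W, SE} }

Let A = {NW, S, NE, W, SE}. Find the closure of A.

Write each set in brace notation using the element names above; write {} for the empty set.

cl via duality: int({N, E}) = {}, so X∖{} = {N, NW, S, E, NE, W, SE}

{N, NW, S, E, NE, W, SE}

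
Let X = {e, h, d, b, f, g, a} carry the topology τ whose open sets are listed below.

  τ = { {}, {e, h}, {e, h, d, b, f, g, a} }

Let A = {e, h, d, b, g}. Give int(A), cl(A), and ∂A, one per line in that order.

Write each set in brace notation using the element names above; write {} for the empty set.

int(A) = {e, h}
cl(A)  = {e, h, d, b, f, g, a}
∂A     = {d, b, f, g, a}

U open, U⊆A: {}, {e, h}. int(A) = ⋃ = {e, h}
X∖A={f, a}, int(X∖A)={}, hence cl(A)={e, h, d, b, f, g, a}
∂A: remove int from cl → {d, b, f, g, a}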